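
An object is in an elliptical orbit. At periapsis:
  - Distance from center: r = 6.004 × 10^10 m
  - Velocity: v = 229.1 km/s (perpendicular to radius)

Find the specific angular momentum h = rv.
r = 6.004 × 10^10 m
v = 229.1 km/s = 229100 m/s
h = rv = 6.004 × 10^10 × 229100 = 1.37552 × 10^16 m²/s ≈ 1.376 × 10^16 m²/s

Final answer: h = 1.376 × 10^16 m²/s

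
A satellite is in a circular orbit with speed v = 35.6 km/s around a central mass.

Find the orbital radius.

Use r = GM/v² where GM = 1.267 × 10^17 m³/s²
v = 35.6 km/s = 35600 m/s
GM = 1.267 × 10^17 m³/s²
v² = 1.26736 × 10^9 m²/s²
r = GM/v² = (1.267 × 10^17) / (1.26736 × 10^9) = 9.99716 × 10^7 m ≈ 99.97 Mm

Final answer: 99.97 Mm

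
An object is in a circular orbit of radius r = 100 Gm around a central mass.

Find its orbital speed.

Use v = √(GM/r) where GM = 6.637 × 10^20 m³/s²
r = 100 Gm = 1 × 10^11 m
GM = 6.637 × 10^20 m³/s²
GM/r = (6.637 × 10^20) / (1 × 10^11) = 6.637 × 10^9 m²/s²
v = √(GM/r) = 81467.8 m/s ≈ 81.47 km/s

Final answer: 81.47 km/s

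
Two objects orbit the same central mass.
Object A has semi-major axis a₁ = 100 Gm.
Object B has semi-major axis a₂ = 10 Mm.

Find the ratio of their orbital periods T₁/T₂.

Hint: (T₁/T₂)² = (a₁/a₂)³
a₁ = 100 Gm = 1 × 10^11 m
a₂ = 10 Mm = 1 × 10^7 m
a₁/a₂ = 10000
T₁/T₂ = (a₁/a₂)^(3/2) = (10000)^1.5 = 1 × 10^6

Final answer: T₁/T₂ = 1 × 10^6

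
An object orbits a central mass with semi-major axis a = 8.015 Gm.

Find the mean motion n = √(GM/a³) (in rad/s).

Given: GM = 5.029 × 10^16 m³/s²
a = 8.015 Gm = 8.015 × 10^9 m
GM = 5.029 × 10^16 m³/s²
a³ = 5.14885 × 10^29 m³
GM/a³ = (5.029 × 10^16) / (5.14885 × 10^29) = 9.76722 × 10^-14 s⁻²
n = √(GM/a³) = 3.12526 × 10^-7 rad/s ≈ 3.125 × 10^-7 rad/s

Final answer: n = 3.125 × 10^-7 rad/s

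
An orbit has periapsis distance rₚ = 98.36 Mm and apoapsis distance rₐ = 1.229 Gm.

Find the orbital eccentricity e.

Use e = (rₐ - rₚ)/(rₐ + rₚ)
rₚ = 98.36 Mm = 9.836 × 10^7 m
rₐ = 1.229 Gm = 1.229 × 10^9 m
rₐ − rₚ = 1.13064 × 10^9 m
rₐ + rₚ = 1.32736 × 10^9 m
e = (rₐ − rₚ)/(rₐ + rₚ) = 0.851796

Final answer: e = 0.8518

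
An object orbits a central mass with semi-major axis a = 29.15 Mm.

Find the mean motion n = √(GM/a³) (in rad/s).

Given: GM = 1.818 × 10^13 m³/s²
a = 29.15 Mm = 2.915 × 10^7 m
GM = 1.818 × 10^13 m³/s²
a³ = 2.47694 × 10^22 m³
GM/a³ = (1.818 × 10^13) / (2.47694 × 10^22) = 7.3397 × 10^-10 s⁻²
n = √(GM/a³) = 2.70919 × 10^-5 rad/s ≈ 2.709 × 10^-5 rad/s

Final answer: n = 2.709 × 10^-5 rad/s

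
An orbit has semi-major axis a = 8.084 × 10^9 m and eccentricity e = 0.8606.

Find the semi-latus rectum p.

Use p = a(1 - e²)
a = 8.084 × 10^9 m
e = 0.8606,  e² = 0.740632,  1 − e² = 0.259368
p = a(1 − e²) = 8.084 × 10^9 m × 0.259368 = 2.09673 × 10^9 m ≈ 2.097 × 10^9 m

Final answer: p = 2.097 × 10^9 m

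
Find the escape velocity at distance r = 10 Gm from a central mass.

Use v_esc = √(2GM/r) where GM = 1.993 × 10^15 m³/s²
r = 10 Gm = 1 × 10^10 m
GM = 1.993 × 10^15 m³/s²
2GM/r = 2 × (1.993 × 10^15) / (1 × 10^10) = 398600 m²/s²
v_esc = √(2GM/r) = 631.348 m/s ≈ 631.3 m/s

Final answer: 631.3 m/s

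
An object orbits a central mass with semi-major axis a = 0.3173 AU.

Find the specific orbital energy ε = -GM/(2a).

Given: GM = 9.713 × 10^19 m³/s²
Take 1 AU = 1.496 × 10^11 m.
a = 0.3173 AU = 4.74681 × 10^10 m
GM = 9.713 × 10^19 m³/s²
2a = 9.49362 × 10^10 m
ε = −GM/(2a) = -1.02311 × 10^9 J/kg ≈ -1.023 GJ/kg

Final answer: -1.023 GJ/kg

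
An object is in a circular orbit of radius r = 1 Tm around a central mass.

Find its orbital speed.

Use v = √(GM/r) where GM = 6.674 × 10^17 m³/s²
r = 1 Tm = 1 × 10^12 m
GM = 6.674 × 10^17 m³/s²
GM/r = (6.674 × 10^17) / (1 × 10^12) = 667400 m²/s²
v = √(GM/r) = 816.946 m/s ≈ 816.9 m/s

Final answer: 816.9 m/s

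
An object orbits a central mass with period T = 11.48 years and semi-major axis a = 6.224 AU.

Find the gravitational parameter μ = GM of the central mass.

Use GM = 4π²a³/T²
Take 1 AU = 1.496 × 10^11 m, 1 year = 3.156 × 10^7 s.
T = 11.48 years = 3.62309 × 10^8 s
a = 6.224 AU = 9.3111 × 10^11 m
a³ = 8.07242 × 10^35 m³
T² = 1.31268 × 10^17 s²
GM = 4π² × (8.07242 × 10^35) / (1.31268 × 10^17) = 2.42776 × 10^20 m³/s²
GM ≈ 2.428 × 10^20 m³/s²

Final answer: GM = 2.428 × 10^20 m³/s²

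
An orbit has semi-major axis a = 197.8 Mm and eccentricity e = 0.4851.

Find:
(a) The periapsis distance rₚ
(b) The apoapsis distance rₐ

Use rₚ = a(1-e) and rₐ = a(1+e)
a = 197.8 Mm = 1.978 × 10^8 m
e = 0.4851:  1 − e = 0.5149,  1 + e = 1.4851
(a) rₚ = a(1 − e) = 1.978 × 10^8 m × 0.5149 = 1.01847 × 10^8 m ≈ 101.8 Mm
(b) rₐ = a(1 + e) = 1.978 × 10^8 m × 1.4851 = 2.93753 × 10^8 m ≈ 293.8 Mm

Final answer:
(a) rₚ = 101.8 Mm
(b) rₐ = 293.8 Mm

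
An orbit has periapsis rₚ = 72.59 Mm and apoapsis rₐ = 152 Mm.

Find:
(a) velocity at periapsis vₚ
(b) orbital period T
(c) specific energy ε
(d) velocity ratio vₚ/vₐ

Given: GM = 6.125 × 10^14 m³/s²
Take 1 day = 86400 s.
rₚ = 72.59 Mm = 7.259 × 10^7 m
rₐ = 152 Mm = 1.52 × 10^8 m
GM = 6.125 × 10^14 m³/s²
a = (rₚ + rₐ)/2 = 1.12295 × 10^8 m
e = (rₐ − rₚ)/(rₐ + rₚ) = (7.941 × 10^7) / (2.2459 × 10^8) = 0.353578
(a) vₚ² = GM (2/rₚ − 1/a) = 6.125 × 10^14 × (2.7552 × 10^-8 − 8.90512 × 10^-9) = 1.14212 × 10^7 m²/s²;  vₚ = 3379.53 m/s ≈ 3.38 km/s
(b) a³ = 1.41606 × 10^24 m³;  T = 2π √(a³/GM) = 2π × 48082.6 s = 302112 s ≈ 3.497 days
(c) 2a = 2.2459 × 10^8 m;  ε = −GM/(2a) = -2.72719 × 10^6 J/kg ≈ -2.727 MJ/kg
(d) vₚ/vₐ = rₐ/rₚ (angular momentum) = (1.52 × 10^8) / (7.259 × 10^7) = 2.09395 ≈ 2.094

Final answer:
(a) velocity at periapsis vₚ = 3.38 km/s
(b) orbital period T = 3.497 days
(c) specific energy ε = -2.727 MJ/kg
(d) velocity ratio vₚ/vₐ = 2.094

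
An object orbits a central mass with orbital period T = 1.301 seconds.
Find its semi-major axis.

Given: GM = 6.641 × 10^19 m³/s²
T = 1.301 seconds
GM = 6.641 × 10^19 m³/s²
Kepler's third law: a³ = GM T² / (4π²)
T² = 1.6926 s²
a³ = (6.641 × 10^19) × 1.6926 / (4π²) = 2.84727 × 10^18 m³
a = (a³)^(1/3) = 1.41735 × 10^6 m ≈ 1.417 × 10^6 m

Final answer: 1.417 × 10^6 m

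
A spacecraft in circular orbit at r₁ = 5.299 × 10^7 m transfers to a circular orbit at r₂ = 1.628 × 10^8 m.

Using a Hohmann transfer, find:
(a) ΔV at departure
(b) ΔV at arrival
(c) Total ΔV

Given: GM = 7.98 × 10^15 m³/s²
r₁ = 5.299 × 10^7 m
r₂ = 1.628 × 10^8 m
GM = 7.98 × 10^15 m³/s²
Transfer ellipse: a_t = (r₁ + r₂)/2 = 1.07895 × 10^8 m
Circular speed at r₁: v₁ = √(GM/r₁) = 12271.7 m/s
Transfer speed at r₁ (periapsis): v₁ₜ = √(GM(2/r₁ − 1/a_t)) = 15074.1 m/s
(a) ΔV₁ = v₁ₜ − v₁ = 2802.39 m/s ≈ 2.802 km/s
Circular speed at r₂: v₂ = √(GM/r₂) = 7001.23 m/s
Transfer speed at r₂ (apoapsis): v₂ₜ = √(GM(2/r₂ − 1/a_t)) = 4906.49 m/s
(b) ΔV₂ = v₂ − v₂ₜ = 2094.74 m/s ≈ 2.095 km/s
(c) ΔV_total = ΔV₁ + ΔV₂ = 4897.14 m/s ≈ 4.897 km/s

Final answer:
(a) ΔV₁ = 2.802 km/s
(b) ΔV₂ = 2.095 km/s
(c) ΔV_total = 4.897 km/s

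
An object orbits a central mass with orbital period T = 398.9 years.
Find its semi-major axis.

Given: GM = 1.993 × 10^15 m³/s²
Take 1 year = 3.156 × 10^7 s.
T = 398.9 years = 1.25893 × 10^10 s
GM = 1.993 × 10^15 m³/s²
Kepler's third law: a³ = GM T² / (4π²)
T² = 1.5849 × 10^20 s²
a³ = (1.993 × 10^15) × (1.5849 × 10^20) / (4π²) = 8.0011 × 10^33 m³
a = (a³)^(1/3) = 2.00009 × 10^11 m ≈ 200 Gm

Final answer: 200 Gm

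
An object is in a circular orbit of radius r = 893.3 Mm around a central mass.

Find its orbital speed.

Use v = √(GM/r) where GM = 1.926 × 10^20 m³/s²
r = 893.3 Mm = 8.933 × 10^8 m
GM = 1.926 × 10^20 m³/s²
GM/r = (1.926 × 10^20) / (8.933 × 10^8) = 2.15605 × 10^11 m²/s²
v = √(GM/r) = 464333 m/s ≈ 464.3 km/s

Final answer: 464.3 km/s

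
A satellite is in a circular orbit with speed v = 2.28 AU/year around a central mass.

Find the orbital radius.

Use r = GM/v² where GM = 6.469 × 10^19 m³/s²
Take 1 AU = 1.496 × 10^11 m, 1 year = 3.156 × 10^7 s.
v = 2.28 AU/year = 10807.6 m/s
GM = 6.469 × 10^19 m³/s²
v² = 1.16804 × 10^8 m²/s²
r = GM/v² = (6.469 × 10^19) / (1.16804 × 10^8) = 5.53832 × 10^11 m ≈ 3.702 AU

Final answer: 3.702 AU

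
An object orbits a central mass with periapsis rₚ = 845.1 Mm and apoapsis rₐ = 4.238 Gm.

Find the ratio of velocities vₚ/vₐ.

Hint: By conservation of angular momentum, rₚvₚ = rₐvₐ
rₚ = 845.1 Mm = 8.451 × 10^8 m
rₐ = 4.238 Gm = 4.238 × 10^9 m
rₚvₚ = rₐvₐ  ⇒  vₚ/vₐ = rₐ/rₚ
vₚ/vₐ = (4.238 × 10^9) / (8.451 × 10^8) = 5.01479

Final answer: vₚ/vₐ = 5.015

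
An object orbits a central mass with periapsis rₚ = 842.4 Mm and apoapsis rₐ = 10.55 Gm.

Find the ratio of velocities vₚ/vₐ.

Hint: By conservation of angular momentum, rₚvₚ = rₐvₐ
rₚ = 842.4 Mm = 8.424 × 10^8 m
rₐ = 10.55 Gm = 1.055 × 10^10 m
rₚvₚ = rₐvₐ  ⇒  vₚ/vₐ = rₐ/rₚ
vₚ/vₐ = (1.055 × 10^10) / (8.424 × 10^8) = 12.5237

Final answer: vₚ/vₐ = 12.52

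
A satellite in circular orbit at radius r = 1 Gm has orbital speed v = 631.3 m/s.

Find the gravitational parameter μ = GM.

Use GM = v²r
r = 1 Gm = 1 × 10^9 m
v = 631.3 m/s
v² = 398540 m²/s²
GM = v²r = 398540 × 1 × 10^9 = 3.9854 × 10^14 m³/s²
GM ≈ 3.985 × 10^14 m³/s²

Final answer: GM = 3.985 × 10^14 m³/s²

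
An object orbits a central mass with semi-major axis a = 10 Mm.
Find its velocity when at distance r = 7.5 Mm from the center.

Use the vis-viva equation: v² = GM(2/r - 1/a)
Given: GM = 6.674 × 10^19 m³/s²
a = 10 Mm = 1 × 10^7 m
r = 7.5 Mm = 7.5 × 10^6 m
GM = 6.674 × 10^19 m³/s²
2/r − 1/a = 2.66667 × 10^-7 − 1 × 10^-7 = 1.66667 × 10^-7 m⁻¹
v² = GM (2/r − 1/a) = 1.11233 × 10^13 m²/s²
v = 3.33517 × 10^6 m/s ≈ 3335 km/s

Final answer: 3335 km/s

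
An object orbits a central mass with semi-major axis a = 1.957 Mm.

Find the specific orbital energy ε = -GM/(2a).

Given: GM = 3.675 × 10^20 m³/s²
a = 1.957 Mm = 1.957 × 10^6 m
GM = 3.675 × 10^20 m³/s²
2a = 3.914 × 10^6 m
ε = −GM/(2a) = -9.38937 × 10^13 J/kg ≈ -9.389 × 10^4 GJ/kg

Final answer: -9.389 × 10^4 GJ/kg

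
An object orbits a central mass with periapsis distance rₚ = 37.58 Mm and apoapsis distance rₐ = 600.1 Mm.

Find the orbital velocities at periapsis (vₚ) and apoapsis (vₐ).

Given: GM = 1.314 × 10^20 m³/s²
rₚ = 37.58 Mm = 3.758 × 10^7 m
rₐ = 600.1 Mm = 6.001 × 10^8 m
GM = 1.314 × 10^20 m³/s²
a = (rₚ + rₐ)/2 = 3.1884 × 10^8 m
Vis-viva: v² = GM (2/r − 1/a)
vₚ² = 1.314 × 10^20 × (5.32198 × 10^-8 − 3.13637 × 10^-9) = 6.58096 × 10^12 m²/s²
vₚ = 2.56534 × 10^6 m/s ≈ 2565 km/s
vₐ² = 1.314 × 10^20 × (3.33278 × 10^-9 − 3.13637 × 10^-9) = 2.58081 × 10^10 m²/s²
vₐ = 160649 m/s ≈ 160.6 km/s

Final answer: vₚ = 2565 km/s, vₐ = 160.6 km/s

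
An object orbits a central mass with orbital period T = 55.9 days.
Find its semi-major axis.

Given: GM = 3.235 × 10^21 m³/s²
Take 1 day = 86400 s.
T = 55.9 days = 4.82976 × 10^6 s
GM = 3.235 × 10^21 m³/s²
Kepler's third law: a³ = GM T² / (4π²)
T² = 2.33266 × 10^13 s²
a³ = (3.235 × 10^21) × (2.33266 × 10^13) / (4π²) = 1.91146 × 10^33 m³
a = (a³)^(1/3) = 1.24105 × 10^11 m ≈ 124.1 Gm

Final answer: 124.1 Gm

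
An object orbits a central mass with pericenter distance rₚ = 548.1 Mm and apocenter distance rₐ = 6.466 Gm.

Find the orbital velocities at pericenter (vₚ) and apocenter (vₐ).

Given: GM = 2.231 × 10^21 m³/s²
rₚ = 548.1 Mm = 5.481 × 10^8 m
rₐ = 6.466 Gm = 6.466 × 10^9 m
GM = 2.231 × 10^21 m³/s²
a = (rₚ + rₐ)/2 = 3.50705 × 10^9 m
Vis-viva: v² = GM (2/r − 1/a)
vₚ² = 2.231 × 10^21 × (3.64897 × 10^-9 − 2.8514 × 10^-10) = 7.5047 × 10^12 m²/s²
vₚ = 2.73947 × 10^6 m/s ≈ 2739 km/s
vₐ² = 2.231 × 10^21 × (3.0931 × 10^-10 − 2.8514 × 10^-10) = 5.3924 × 10^10 m²/s²
vₐ = 232215 m/s ≈ 232.2 km/s

Final answer: vₚ = 2739 km/s, vₐ = 232.2 km/s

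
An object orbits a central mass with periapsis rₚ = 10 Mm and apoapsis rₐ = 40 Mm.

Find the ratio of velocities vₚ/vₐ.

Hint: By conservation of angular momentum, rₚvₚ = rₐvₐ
rₚ = 10 Mm = 1 × 10^7 m
rₐ = 40 Mm = 4 × 10^7 m
rₚvₚ = rₐvₐ  ⇒  vₚ/vₐ = rₐ/rₚ
vₚ/vₐ = (4 × 10^7) / (1 × 10^7) = 4

Final answer: vₚ/vₐ = 4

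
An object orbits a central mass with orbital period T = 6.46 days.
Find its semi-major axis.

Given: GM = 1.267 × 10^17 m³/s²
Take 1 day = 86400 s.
T = 6.46 days = 558144 s
GM = 1.267 × 10^17 m³/s²
Kepler's third law: a³ = GM T² / (4π²)
T² = 3.11525 × 10^11 s²
a³ = (1.267 × 10^17) × (3.11525 × 10^11) / (4π²) = 9.99791 × 10^26 m³
a = (a³)^(1/3) = 9.9993 × 10^8 m ≈ 999.9 Mm

Final answer: 999.9 Mm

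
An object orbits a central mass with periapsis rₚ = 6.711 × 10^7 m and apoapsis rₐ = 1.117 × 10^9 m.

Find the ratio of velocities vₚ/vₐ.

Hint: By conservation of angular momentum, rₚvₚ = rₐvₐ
rₚ = 6.711 × 10^7 m
rₐ = 1.117 × 10^9 m
rₚvₚ = rₐvₐ  ⇒  vₚ/vₐ = rₐ/rₚ
vₚ/vₐ = (1.117 × 10^9) / (6.711 × 10^7) = 16.6443

Final answer: vₚ/vₐ = 16.64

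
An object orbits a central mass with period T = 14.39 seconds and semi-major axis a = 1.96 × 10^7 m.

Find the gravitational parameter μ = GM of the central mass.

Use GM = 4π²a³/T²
T = 14.39 seconds
a = 1.96 × 10^7 m
a³ = 7.52954 × 10^21 m³
T² = 207.072 s²
GM = 4π² × (7.52954 × 10^21) / 207.072 = 1.43551 × 10^21 m³/s²
GM ≈ 1.436 × 10^21 m³/s²

Final answer: GM = 1.436 × 10^21 m³/s²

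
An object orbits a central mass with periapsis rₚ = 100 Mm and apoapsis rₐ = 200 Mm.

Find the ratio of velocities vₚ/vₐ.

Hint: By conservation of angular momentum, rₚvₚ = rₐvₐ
rₚ = 100 Mm = 1 × 10^8 m
rₐ = 200 Mm = 2 × 10^8 m
rₚvₚ = rₐvₐ  ⇒  vₚ/vₐ = rₐ/rₚ
vₚ/vₐ = (2 × 10^8) / (1 × 10^8) = 2

Final answer: vₚ/vₐ = 2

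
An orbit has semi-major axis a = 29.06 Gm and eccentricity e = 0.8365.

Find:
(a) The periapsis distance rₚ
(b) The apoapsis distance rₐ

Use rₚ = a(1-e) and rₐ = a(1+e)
a = 29.06 Gm = 2.906 × 10^10 m
e = 0.8365:  1 − e = 0.1635,  1 + e = 1.8365
(a) rₚ = a(1 − e) = 2.906 × 10^10 m × 0.1635 = 4.75131 × 10^9 m ≈ 4.751 Gm
(b) rₐ = a(1 + e) = 2.906 × 10^10 m × 1.8365 = 5.33687 × 10^10 m ≈ 53.37 Gm

Final answer:
(a) rₚ = 4.751 Gm
(b) rₐ = 53.37 Gm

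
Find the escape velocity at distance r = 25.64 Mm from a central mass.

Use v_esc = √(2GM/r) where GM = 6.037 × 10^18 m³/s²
r = 25.64 Mm = 2.564 × 10^7 m
GM = 6.037 × 10^18 m³/s²
2GM/r = 2 × (6.037 × 10^18) / (2.564 × 10^7) = 4.70905 × 10^11 m²/s²
v_esc = √(2GM/r) = 686225 m/s ≈ 686.2 km/s

Final answer: 686.2 km/s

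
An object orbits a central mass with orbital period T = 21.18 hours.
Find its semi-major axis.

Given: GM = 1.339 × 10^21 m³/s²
T = 21.18 hours = 76248 s
GM = 1.339 × 10^21 m³/s²
Kepler's third law: a³ = GM T² / (4π²)
T² = 5.81376 × 10^9 s²
a³ = (1.339 × 10^21) × (5.81376 × 10^9) / (4π²) = 1.97187 × 10^29 m³
a = (a³)^(1/3) = 5.82049 × 10^9 m ≈ 5.82 Gm

Final answer: 5.82 Gm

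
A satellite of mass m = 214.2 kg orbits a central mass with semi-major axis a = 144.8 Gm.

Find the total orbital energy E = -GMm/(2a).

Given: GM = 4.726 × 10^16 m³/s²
a = 144.8 Gm = 1.448 × 10^11 m
GM = 4.726 × 10^16 m³/s²
2a = 2.896 × 10^11 m
GMm = 4.726 × 10^16 × 214.2 = 1.01231 × 10^19 m³·kg/s²
E = −GMm/(2a) = -3.49554 × 10^7 J ≈ -34.96 MJ

Final answer: -34.96 MJ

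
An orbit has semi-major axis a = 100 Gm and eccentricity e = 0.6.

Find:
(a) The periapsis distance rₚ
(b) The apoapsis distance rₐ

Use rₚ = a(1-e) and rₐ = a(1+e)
a = 100 Gm = 1 × 10^11 m
e = 0.6:  1 − e = 0.4,  1 + e = 1.6
(a) rₚ = a(1 − e) = 1 × 10^11 m × 0.4 = 4 × 10^10 m ≈ 40 Gm
(b) rₐ = a(1 + e) = 1 × 10^11 m × 1.6 = 1.6 × 10^11 m ≈ 160 Gm

Final answer:
(a) rₚ = 40 Gm
(b) rₐ = 160 Gm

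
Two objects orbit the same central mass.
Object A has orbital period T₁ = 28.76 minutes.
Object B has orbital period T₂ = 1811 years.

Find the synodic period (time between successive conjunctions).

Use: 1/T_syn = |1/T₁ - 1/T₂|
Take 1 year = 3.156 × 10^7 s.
T₁ = 28.76 minutes = 1725.6 s
T₂ = 1811 years = 5.71552 × 10^10 s
1/T₁ = 0.000579509 s⁻¹
1/T₂ = 1.74962 × 10^-11 s⁻¹
|1/T₁ − 1/T₂| = 0.000579509 s⁻¹
T_syn = 1 / |1/T₁ − 1/T₂| = 1725.6 s ≈ 28.76 minutes

Final answer: T_syn = 28.76 minutes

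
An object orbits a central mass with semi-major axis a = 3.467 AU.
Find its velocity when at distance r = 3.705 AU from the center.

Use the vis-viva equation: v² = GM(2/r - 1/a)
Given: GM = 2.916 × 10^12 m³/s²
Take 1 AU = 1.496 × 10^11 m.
a = 3.467 AU = 5.18663 × 10^11 m
r = 3.705 AU = 5.54268 × 10^11 m
GM = 2.916 × 10^12 m³/s²
2/r − 1/a = 3.60836 × 10^-12 − 1.92803 × 10^-12 = 1.68033 × 10^-12 m⁻¹
v² = GM (2/r − 1/a) = 4.89984 m²/s²
v = 2.21356 m/s ≈ 2.214 m/s

Final answer: 2.214 m/s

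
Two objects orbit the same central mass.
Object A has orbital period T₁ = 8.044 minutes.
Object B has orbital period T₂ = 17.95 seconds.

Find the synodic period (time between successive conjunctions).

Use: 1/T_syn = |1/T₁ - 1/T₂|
T₁ = 8.044 minutes = 482.64 s
T₂ = 17.95 seconds
1/T₁ = 0.00207194 s⁻¹
1/T₂ = 0.0557103 s⁻¹
|1/T₁ − 1/T₂| = 0.0536384 s⁻¹
T_syn = 1 / |1/T₁ − 1/T₂| = 18.6434 s ≈ 18.64 seconds

Final answer: T_syn = 18.64 seconds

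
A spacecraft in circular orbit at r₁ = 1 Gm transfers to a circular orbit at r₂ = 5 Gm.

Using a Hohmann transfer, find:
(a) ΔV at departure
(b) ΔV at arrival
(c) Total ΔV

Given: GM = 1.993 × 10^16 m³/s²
r₁ = 1 Gm = 1 × 10^9 m
r₂ = 5 Gm = 5 × 10^9 m
GM = 1.993 × 10^16 m³/s²
Transfer ellipse: a_t = (r₁ + r₂)/2 = 3 × 10^9 m
Circular speed at r₁: v₁ = √(GM/r₁) = 4464.3 m/s
Transfer speed at r₁ (periapsis): v₁ₜ = √(GM(2/r₁ − 1/a_t)) = 5763.39 m/s
(a) ΔV₁ = v₁ₜ − v₁ = 1299.09 m/s ≈ 1.299 km/s
Circular speed at r₂: v₂ = √(GM/r₂) = 1996.5 m/s
Transfer speed at r₂ (apoapsis): v₂ₜ = √(GM(2/r₂ − 1/a_t)) = 1152.68 m/s
(b) ΔV₂ = v₂ − v₂ₜ = 843.819 m/s ≈ 843.8 m/s
(c) ΔV_total = ΔV₁ + ΔV₂ = 2142.91 m/s ≈ 2.143 km/s

Final answer:
(a) ΔV₁ = 1.299 km/s
(b) ΔV₂ = 843.8 m/s
(c) ΔV_total = 2.143 km/s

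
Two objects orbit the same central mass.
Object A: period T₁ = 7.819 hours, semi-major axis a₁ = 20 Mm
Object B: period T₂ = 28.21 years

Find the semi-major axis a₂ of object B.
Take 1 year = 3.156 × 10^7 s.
T₁ = 7.819 hours = 28148.4 s
T₂ = 28.21 years = 8.90308 × 10^8 s
a₁ = 20 Mm = 2 × 10^7 m
Kepler's third law: (T₂/T₁)² = (a₂/a₁)³  ⇒  a₂ = a₁ (T₂/T₁)^(2/3)
T₂/T₁ = 31629.1
(T₂/T₁)^(2/3) = 1000.13
a₂ = 2 × 10^7 m × 1000.13 = 2.00027 × 10^10 m ≈ 20 Gm

Final answer: a₂ = 20 Gm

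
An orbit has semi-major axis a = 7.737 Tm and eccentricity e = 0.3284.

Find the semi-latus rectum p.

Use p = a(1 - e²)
a = 7.737 Tm = 7.737 × 10^12 m
e = 0.3284,  e² = 0.107847,  1 − e² = 0.892153
p = a(1 − e²) = 7.737 × 10^12 m × 0.892153 = 6.90259 × 10^12 m ≈ 6.903 Tm

Final answer: p = 6.903 Tm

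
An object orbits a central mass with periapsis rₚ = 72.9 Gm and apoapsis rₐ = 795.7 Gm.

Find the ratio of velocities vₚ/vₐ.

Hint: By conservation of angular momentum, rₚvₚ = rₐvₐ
rₚ = 72.9 Gm = 7.29 × 10^10 m
rₐ = 795.7 Gm = 7.957 × 10^11 m
rₚvₚ = rₐvₐ  ⇒  vₚ/vₐ = rₐ/rₚ
vₚ/vₐ = (7.957 × 10^11) / (7.29 × 10^10) = 10.915

Final answer: vₚ/vₐ = 10.91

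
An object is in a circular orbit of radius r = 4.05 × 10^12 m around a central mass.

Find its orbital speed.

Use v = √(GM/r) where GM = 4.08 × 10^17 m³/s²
r = 4.05 × 10^12 m
GM = 4.08 × 10^17 m³/s²
GM/r = (4.08 × 10^17) / (4.05 × 10^12) = 100741 m²/s²
v = √(GM/r) = 317.397 m/s ≈ 317.4 m/s

Final answer: 317.4 m/s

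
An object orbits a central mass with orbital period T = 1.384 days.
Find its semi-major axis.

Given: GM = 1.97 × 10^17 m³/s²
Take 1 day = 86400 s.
T = 1.384 days = 119578 s
GM = 1.97 × 10^17 m³/s²
Kepler's third law: a³ = GM T² / (4π²)
T² = 1.42988 × 10^10 s²
a³ = (1.97 × 10^17) × (1.42988 × 10^10) / (4π²) = 7.1352 × 10^25 m³
a = (a³)^(1/3) = 4.14765 × 10^8 m ≈ 414.8 Mm

Final answer: 414.8 Mm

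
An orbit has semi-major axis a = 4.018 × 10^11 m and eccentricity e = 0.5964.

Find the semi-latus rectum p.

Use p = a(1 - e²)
a = 4.018 × 10^11 m
e = 0.5964,  e² = 0.355693,  1 − e² = 0.644307
p = a(1 − e²) = 4.018 × 10^11 m × 0.644307 = 2.58883 × 10^11 m ≈ 2.589 × 10^11 m

Final answer: p = 2.589 × 10^11 m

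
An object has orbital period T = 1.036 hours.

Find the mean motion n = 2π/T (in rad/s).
T = 1.036 hours = 3729.6 s
n = 2π / 3729.6 s = 0.00168468 rad/s ≈ 0.001685 rad/s

Final answer: n = 0.001685 rad/s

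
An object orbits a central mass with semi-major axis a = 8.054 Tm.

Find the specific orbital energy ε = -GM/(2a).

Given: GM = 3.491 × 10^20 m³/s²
a = 8.054 Tm = 8.054 × 10^12 m
GM = 3.491 × 10^20 m³/s²
2a = 1.6108 × 10^13 m
ε = −GM/(2a) = -2.16725 × 10^7 J/kg ≈ -21.67 MJ/kg

Final answer: -21.67 MJ/kg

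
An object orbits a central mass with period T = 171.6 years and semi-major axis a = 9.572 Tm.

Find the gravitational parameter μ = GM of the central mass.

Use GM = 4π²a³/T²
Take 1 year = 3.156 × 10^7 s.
T = 171.6 years = 5.4157 × 10^9 s
a = 9.572 Tm = 9.572 × 10^12 m
a³ = 8.77017 × 10^38 m³
T² = 2.93298 × 10^19 s²
GM = 4π² × (8.77017 × 10^38) / (2.93298 × 10^19) = 1.18048 × 10^21 m³/s²
GM ≈ 1.18 × 10^21 m³/s²

Final answer: GM = 1.18 × 10^21 m³/s²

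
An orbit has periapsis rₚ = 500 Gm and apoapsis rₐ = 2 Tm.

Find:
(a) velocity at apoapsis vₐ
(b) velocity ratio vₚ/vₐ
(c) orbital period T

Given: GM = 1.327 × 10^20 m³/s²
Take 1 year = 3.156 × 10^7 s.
rₚ = 500 Gm = 5 × 10^11 m
rₐ = 2 Tm = 2 × 10^12 m
GM = 1.327 × 10^20 m³/s²
a = (rₚ + rₐ)/2 = 1.25 × 10^12 m
e = (rₐ − rₚ)/(rₐ + rₚ) = (1.5 × 10^12) / (2.5 × 10^12) = 0.6
(a) vₐ² = GM (2/rₐ − 1/a) = 1.327 × 10^20 × (1 × 10^-12 − 8 × 10^-13) = 2.654 × 10^7 m²/s²;  vₐ = 5151.7 m/s ≈ 5.152 km/s
(b) vₚ/vₐ = rₐ/rₚ (angular momentum) = (2 × 10^12) / (5 × 10^11) = 4 ≈ 4
(c) a³ = 1.95312 × 10^36 m³;  T = 2π √(a³/GM) = 2π × 1.21319 × 10^8 s = 7.62271 × 10^8 s ≈ 24.15 years

Final answer:
(a) velocity at apoapsis vₐ = 5.152 km/s
(b) velocity ratio vₚ/vₐ = 4
(c) orbital period T = 24.15 years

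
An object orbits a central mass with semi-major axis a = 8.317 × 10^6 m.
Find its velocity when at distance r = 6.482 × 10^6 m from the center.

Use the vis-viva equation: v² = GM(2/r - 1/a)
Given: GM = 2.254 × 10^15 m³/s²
a = 8.317 × 10^6 m
r = 6.482 × 10^6 m
GM = 2.254 × 10^15 m³/s²
2/r − 1/a = 3.08547 × 10^-7 − 1.20236 × 10^-7 = 1.88311 × 10^-7 m⁻¹
v² = GM (2/r − 1/a) = 4.24453 × 10^8 m²/s²
v = 20602.3 m/s ≈ 20.6 km/s

Final answer: 20.6 km/s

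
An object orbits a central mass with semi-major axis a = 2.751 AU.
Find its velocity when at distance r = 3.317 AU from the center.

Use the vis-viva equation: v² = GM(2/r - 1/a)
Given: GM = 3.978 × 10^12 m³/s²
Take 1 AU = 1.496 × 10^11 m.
a = 2.751 AU = 4.1155 × 10^11 m
r = 3.317 AU = 4.96223 × 10^11 m
GM = 3.978 × 10^12 m³/s²
2/r − 1/a = 4.03044 × 10^-12 − 2.42984 × 10^-12 = 1.6006 × 10^-12 m⁻¹
v² = GM (2/r − 1/a) = 6.3672 m²/s²
v = 2.52333 m/s ≈ 2.523 m/s

Final answer: 2.523 m/s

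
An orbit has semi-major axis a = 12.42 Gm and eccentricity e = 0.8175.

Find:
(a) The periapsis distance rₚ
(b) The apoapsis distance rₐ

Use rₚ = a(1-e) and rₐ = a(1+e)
a = 12.42 Gm = 1.242 × 10^10 m
e = 0.8175:  1 − e = 0.1825,  1 + e = 1.8175
(a) rₚ = a(1 − e) = 1.242 × 10^10 m × 0.1825 = 2.26665 × 10^9 m ≈ 2.267 Gm
(b) rₐ = a(1 + e) = 1.242 × 10^10 m × 1.8175 = 2.25734 × 10^10 m ≈ 22.57 Gm

Final answer:
(a) rₚ = 2.267 Gm
(b) rₐ = 22.57 Gm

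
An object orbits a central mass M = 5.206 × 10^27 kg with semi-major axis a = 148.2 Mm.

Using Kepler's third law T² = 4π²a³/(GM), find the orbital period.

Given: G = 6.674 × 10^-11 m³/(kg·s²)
M = 5.206 × 10^27 kg
GM = G × M = 6.674 × 10^-11 × 5.206 × 10^27 = 3.47448 × 10^17 m³/s²
a = 148.2 Mm = 1.482 × 10^8 m
a³ = 3.25495 × 10^24 m³
T = 2π √(a³/GM) = 2π √((3.25495 × 10^24) / (3.47448 × 10^17)) = 2π × 3060.74 s
T = 19231.2 s ≈ 5.342 hours

Final answer: 5.342 hours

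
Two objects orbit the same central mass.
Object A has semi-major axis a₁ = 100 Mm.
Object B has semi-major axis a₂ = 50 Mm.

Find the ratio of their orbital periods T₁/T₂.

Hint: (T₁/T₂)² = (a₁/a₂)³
a₁ = 100 Mm = 1 × 10^8 m
a₂ = 50 Mm = 5 × 10^7 m
a₁/a₂ = 2
T₁/T₂ = (a₁/a₂)^(3/2) = (2)^1.5 = 2.82843

Final answer: T₁/T₂ = 2.828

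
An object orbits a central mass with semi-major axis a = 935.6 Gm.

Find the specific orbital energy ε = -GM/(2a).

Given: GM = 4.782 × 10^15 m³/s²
a = 935.6 Gm = 9.356 × 10^11 m
GM = 4.782 × 10^15 m³/s²
2a = 1.8712 × 10^12 m
ε = −GM/(2a) = -2555.58 J/kg ≈ -2.556 kJ/kg

Final answer: -2.556 kJ/kg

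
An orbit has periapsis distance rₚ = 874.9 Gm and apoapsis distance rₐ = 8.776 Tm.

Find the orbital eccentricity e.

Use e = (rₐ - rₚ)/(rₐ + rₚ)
rₚ = 874.9 Gm = 8.749 × 10^11 m
rₐ = 8.776 Tm = 8.776 × 10^12 m
rₐ − rₚ = 7.9011 × 10^12 m
rₐ + rₚ = 9.6509 × 10^12 m
e = (rₐ − rₚ)/(rₐ + rₚ) = 0.81869

Final answer: e = 0.8187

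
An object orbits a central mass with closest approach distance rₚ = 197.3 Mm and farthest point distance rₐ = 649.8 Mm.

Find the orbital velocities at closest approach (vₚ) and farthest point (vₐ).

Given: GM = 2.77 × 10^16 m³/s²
rₚ = 197.3 Mm = 1.973 × 10^8 m
rₐ = 649.8 Mm = 6.498 × 10^8 m
GM = 2.77 × 10^16 m³/s²
a = (rₚ + rₐ)/2 = 4.2355 × 10^8 m
Vis-viva: v² = GM (2/r − 1/a)
vₚ² = 2.77 × 10^16 × (1.01368 × 10^-8 − 2.361 × 10^-9) = 2.15391 × 10^8 m²/s²
vₚ = 14676.2 m/s ≈ 14.68 km/s
vₐ² = 2.77 × 10^16 × (3.07787 × 10^-9 − 2.361 × 10^-9) = 1.98574 × 10^7 m²/s²
vₐ = 4456.16 m/s ≈ 4.456 km/s

Final answer: vₚ = 14.68 km/s, vₐ = 4.456 km/s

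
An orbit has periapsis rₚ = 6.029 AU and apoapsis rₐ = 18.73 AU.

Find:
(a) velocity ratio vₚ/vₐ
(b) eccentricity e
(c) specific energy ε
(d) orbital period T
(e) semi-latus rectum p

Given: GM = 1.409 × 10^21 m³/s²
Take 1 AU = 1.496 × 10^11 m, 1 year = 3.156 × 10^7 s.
rₚ = 6.029 AU = 9.01938 × 10^11 m
rₐ = 18.73 AU = 2.80201 × 10^12 m
GM = 1.409 × 10^21 m³/s²
a = (rₚ + rₐ)/2 = 1.85197 × 10^12 m
e = (rₐ − rₚ)/(rₐ + rₚ) = (1.90007 × 10^12) / (3.70395 × 10^12) = 0.512985
(a) vₚ/vₐ = rₐ/rₚ (angular momentum) = (2.80201 × 10^12) / (9.01938 × 10^11) = 3.10665 ≈ 3.107
(b) e = 0.512985 ≈ 0.513
(c) 2a = 3.70395 × 10^12 m;  ε = −GM/(2a) = -3.80405 × 10^8 J/kg ≈ -380.4 MJ/kg
(d) a³ = 6.35191 × 10^36 m³;  T = 2π √(a³/GM) = 2π × 6.71424 × 10^7 s = 4.21868 × 10^8 s ≈ 13.37 years
(e) 1 − e² = 0.736846;  p = a(1 − e²) = 1.85197 × 10^12 × 0.736846 = 1.36462 × 10^12 m ≈ 9.122 AU

Final answer:
(a) velocity ratio vₚ/vₐ = 3.107
(b) eccentricity e = 0.513
(c) specific energy ε = -380.4 MJ/kg
(d) orbital period T = 13.37 years
(e) semi-latus rectum p = 9.122 AU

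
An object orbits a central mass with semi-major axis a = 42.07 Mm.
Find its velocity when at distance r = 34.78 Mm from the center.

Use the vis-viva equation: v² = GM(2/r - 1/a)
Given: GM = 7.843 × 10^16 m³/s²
a = 42.07 Mm = 4.207 × 10^7 m
r = 34.78 Mm = 3.478 × 10^7 m
GM = 7.843 × 10^16 m³/s²
2/r − 1/a = 5.75043 × 10^-8 − 2.37699 × 10^-8 = 3.37344 × 10^-8 m⁻¹
v² = GM (2/r − 1/a) = 2.64579 × 10^9 m²/s²
v = 51437.2 m/s ≈ 51.44 km/s

Final answer: 51.44 km/s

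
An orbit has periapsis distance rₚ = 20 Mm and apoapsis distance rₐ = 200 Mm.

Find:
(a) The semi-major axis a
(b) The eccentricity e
rₚ = 20 Mm = 2 × 10^7 m
rₐ = 200 Mm = 2 × 10^8 m
(a) a = (rₚ + rₐ)/2 = 1.1 × 10^8 m ≈ 110 Mm
(b) e = (rₐ − rₚ)/(rₐ + rₚ) = (1.8 × 10^8) / (2.2 × 10^8) = 0.818182

Final answer:
(a) a = 110 Mm
(b) e = 0.8182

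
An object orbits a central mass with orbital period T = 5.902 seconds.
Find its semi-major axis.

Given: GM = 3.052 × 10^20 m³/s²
T = 5.902 seconds
GM = 3.052 × 10^20 m³/s²
Kepler's third law: a³ = GM T² / (4π²)
T² = 34.8336 s²
a³ = (3.052 × 10^20) × 34.8336 / (4π²) = 2.69292 × 10^20 m³
a = (a³)^(1/3) = 6.45765 × 10^6 m ≈ 6.458 Mm

Final answer: 6.458 Mm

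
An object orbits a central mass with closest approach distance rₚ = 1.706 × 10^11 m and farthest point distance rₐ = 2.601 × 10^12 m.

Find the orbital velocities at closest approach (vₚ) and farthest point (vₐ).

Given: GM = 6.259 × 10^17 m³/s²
rₚ = 1.706 × 10^11 m
rₐ = 2.601 × 10^12 m
GM = 6.259 × 10^17 m³/s²
a = (rₚ + rₐ)/2 = 1.3858 × 10^12 m
Vis-viva: v² = GM (2/r − 1/a)
vₚ² = 6.259 × 10^17 × (1.17233 × 10^-11 − 7.21605 × 10^-13) = 6.88598 × 10^6 m²/s²
vₚ = 2624.11 m/s ≈ 2.624 km/s
vₐ² = 6.259 × 10^17 × (7.68935 × 10^-13 − 7.21605 × 10^-13) = 29624 m²/s²
vₐ = 172.116 m/s ≈ 172.1 m/s

Final answer: vₚ = 2.624 km/s, vₐ = 172.1 m/s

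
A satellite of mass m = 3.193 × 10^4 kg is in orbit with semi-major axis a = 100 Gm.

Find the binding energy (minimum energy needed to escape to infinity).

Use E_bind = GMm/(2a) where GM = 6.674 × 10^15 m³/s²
a = 100 Gm = 1 × 10^11 m
GM = 6.674 × 10^15 m³/s²
m = 3.193 × 10^4 kg
GMm = 6.674 × 10^15 × 31930 = 2.13101 × 10^20 m³·kg/s²
2a = 2 × 10^11 m
E_bind = GMm/(2a) = 1.0655 × 10^9 J ≈ 1.066 GJ

Final answer: 1.066 GJ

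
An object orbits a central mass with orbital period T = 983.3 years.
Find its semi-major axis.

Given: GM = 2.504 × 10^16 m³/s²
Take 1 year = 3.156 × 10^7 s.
T = 983.3 years = 3.10329 × 10^10 s
GM = 2.504 × 10^16 m³/s²
Kepler's third law: a³ = GM T² / (4π²)
T² = 9.63044 × 10^20 s²
a³ = (2.504 × 10^16) × (9.63044 × 10^20) / (4π²) = 6.1083 × 10^35 m³
a = (a³)^(1/3) = 8.48477 × 10^11 m ≈ 8.485 × 10^11 m

Final answer: 8.485 × 10^11 m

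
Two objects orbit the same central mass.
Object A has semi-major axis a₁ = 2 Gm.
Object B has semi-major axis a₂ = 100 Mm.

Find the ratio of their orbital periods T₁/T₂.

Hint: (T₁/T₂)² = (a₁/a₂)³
a₁ = 2 Gm = 2 × 10^9 m
a₂ = 100 Mm = 1 × 10^8 m
a₁/a₂ = 20
T₁/T₂ = (a₁/a₂)^(3/2) = (20)^1.5 = 89.4427

Final answer: T₁/T₂ = 89.44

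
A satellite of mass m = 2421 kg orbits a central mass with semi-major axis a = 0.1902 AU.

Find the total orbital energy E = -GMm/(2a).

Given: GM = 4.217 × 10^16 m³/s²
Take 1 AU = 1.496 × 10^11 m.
a = 0.1902 AU = 2.84539 × 10^10 m
GM = 4.217 × 10^16 m³/s²
2a = 5.69078 × 10^10 m
GMm = 4.217 × 10^16 × 2421 = 1.02094 × 10^20 m³·kg/s²
E = −GMm/(2a) = -1.79402 × 10^9 J ≈ -1.794 GJ

Final answer: -1.794 GJ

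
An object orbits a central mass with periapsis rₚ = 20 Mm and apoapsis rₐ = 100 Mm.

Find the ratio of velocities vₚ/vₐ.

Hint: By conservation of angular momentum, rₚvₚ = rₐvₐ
rₚ = 20 Mm = 2 × 10^7 m
rₐ = 100 Mm = 1 × 10^8 m
rₚvₚ = rₐvₐ  ⇒  vₚ/vₐ = rₐ/rₚ
vₚ/vₐ = (1 × 10^8) / (2 × 10^7) = 5

Final answer: vₚ/vₐ = 5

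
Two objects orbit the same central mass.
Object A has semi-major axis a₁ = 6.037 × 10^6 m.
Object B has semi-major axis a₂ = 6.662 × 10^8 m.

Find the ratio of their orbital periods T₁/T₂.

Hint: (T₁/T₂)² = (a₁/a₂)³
a₁ = 6.037 × 10^6 m
a₂ = 6.662 × 10^8 m
a₁/a₂ = 0.00906184
T₁/T₂ = (a₁/a₂)^(3/2) = (0.00906184)^1.5 = 0.000862631

Final answer: T₁/T₂ = 0.0008626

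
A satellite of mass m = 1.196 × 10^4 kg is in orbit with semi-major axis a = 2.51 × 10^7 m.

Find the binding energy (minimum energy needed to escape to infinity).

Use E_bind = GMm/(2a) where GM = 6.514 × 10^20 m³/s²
a = 2.51 × 10^7 m
GM = 6.514 × 10^20 m³/s²
m = 1.196 × 10^4 kg
GMm = 6.514 × 10^20 × 11960 = 7.79074 × 10^24 m³·kg/s²
2a = 5.02 × 10^7 m
E_bind = GMm/(2a) = 1.55194 × 10^17 J ≈ 155.2 PJ

Final answer: 155.2 PJ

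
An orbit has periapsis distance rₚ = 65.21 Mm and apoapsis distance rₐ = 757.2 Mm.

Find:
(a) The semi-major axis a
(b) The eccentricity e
rₚ = 65.21 Mm = 6.521 × 10^7 m
rₐ = 757.2 Mm = 7.572 × 10^8 m
(a) a = (rₚ + rₐ)/2 = 4.11205 × 10^8 m ≈ 411.2 Mm
(b) e = (rₐ − rₚ)/(rₐ + rₚ) = (6.9199 × 10^8) / (8.2241 × 10^8) = 0.841417

Final answer:
(a) a = 411.2 Mm
(b) e = 0.8414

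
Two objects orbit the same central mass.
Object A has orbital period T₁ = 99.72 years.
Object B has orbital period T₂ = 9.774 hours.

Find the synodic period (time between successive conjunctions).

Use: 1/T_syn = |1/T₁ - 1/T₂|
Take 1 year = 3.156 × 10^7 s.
T₁ = 99.72 years = 3.14716 × 10^9 s
T₂ = 9.774 hours = 35186.4 s
1/T₁ = 3.17746 × 10^-10 s⁻¹
1/T₂ = 2.84201 × 10^-5 s⁻¹
|1/T₁ − 1/T₂| = 2.84198 × 10^-5 s⁻¹
T_syn = 1 / |1/T₁ − 1/T₂| = 35186.8 s ≈ 9.774 hours

Final answer: T_syn = 9.774 hours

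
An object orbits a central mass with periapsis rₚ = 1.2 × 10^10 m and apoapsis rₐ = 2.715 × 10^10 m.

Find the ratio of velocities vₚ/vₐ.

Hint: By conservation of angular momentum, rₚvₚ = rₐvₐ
rₚ = 1.2 × 10^10 m
rₐ = 2.715 × 10^10 m
rₚvₚ = rₐvₐ  ⇒  vₚ/vₐ = rₐ/rₚ
vₚ/vₐ = (2.715 × 10^10) / (1.2 × 10^10) = 2.2625

Final answer: vₚ/vₐ = 2.263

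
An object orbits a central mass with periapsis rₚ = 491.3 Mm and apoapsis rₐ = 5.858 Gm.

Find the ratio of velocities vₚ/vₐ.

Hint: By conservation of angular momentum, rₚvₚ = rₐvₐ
rₚ = 491.3 Mm = 4.913 × 10^8 m
rₐ = 5.858 Gm = 5.858 × 10^9 m
rₚvₚ = rₐvₐ  ⇒  vₚ/vₐ = rₐ/rₚ
vₚ/vₐ = (5.858 × 10^9) / (4.913 × 10^8) = 11.9235

Final answer: vₚ/vₐ = 11.92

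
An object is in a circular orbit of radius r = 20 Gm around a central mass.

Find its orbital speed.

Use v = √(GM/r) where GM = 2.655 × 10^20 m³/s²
r = 20 Gm = 2 × 10^10 m
GM = 2.655 × 10^20 m³/s²
GM/r = (2.655 × 10^20) / (2 × 10^10) = 1.3275 × 10^10 m²/s²
v = √(GM/r) = 115217 m/s ≈ 115.2 km/s

Final answer: 115.2 km/s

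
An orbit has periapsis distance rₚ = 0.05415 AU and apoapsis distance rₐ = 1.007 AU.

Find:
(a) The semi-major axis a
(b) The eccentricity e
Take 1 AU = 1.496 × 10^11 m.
rₚ = 0.05415 AU = 8.10084 × 10^9 m
rₐ = 1.007 AU = 1.50647 × 10^11 m
(a) a = (rₚ + rₐ)/2 = 7.9374 × 10^10 m ≈ 0.5306 AU
(b) e = (rₐ − rₚ)/(rₐ + rₚ) = (1.42546 × 10^11) / (1.58748 × 10^11) = 0.897941

Final answer:
(a) a = 0.5306 AU
(b) e = 0.8979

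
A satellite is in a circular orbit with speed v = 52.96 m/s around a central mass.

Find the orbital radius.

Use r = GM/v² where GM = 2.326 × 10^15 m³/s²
v = 52.96 m/s
GM = 2.326 × 10^15 m³/s²
v² = 2804.76 m²/s²
r = GM/v² = (2.326 × 10^15) / 2804.76 = 8.29304 × 10^11 m ≈ 829.3 Gm

Final answer: 829.3 Gm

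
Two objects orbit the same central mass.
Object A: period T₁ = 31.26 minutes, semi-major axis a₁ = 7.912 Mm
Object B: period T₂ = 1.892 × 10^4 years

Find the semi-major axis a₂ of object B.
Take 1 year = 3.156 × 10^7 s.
T₁ = 31.26 minutes = 1875.6 s
T₂ = 1.892 × 10^4 years = 5.97115 × 10^11 s
a₁ = 7.912 Mm = 7.912 × 10^6 m
Kepler's third law: (T₂/T₁)² = (a₂/a₁)³  ⇒  a₂ = a₁ (T₂/T₁)^(2/3)
T₂/T₁ = 3.1836 × 10^8
(T₂/T₁)^(2/3) = 466243
a₂ = 7.912 × 10^6 m × 466243 = 3.68891 × 10^12 m ≈ 3.689 Tm

Final answer: a₂ = 3.689 Tm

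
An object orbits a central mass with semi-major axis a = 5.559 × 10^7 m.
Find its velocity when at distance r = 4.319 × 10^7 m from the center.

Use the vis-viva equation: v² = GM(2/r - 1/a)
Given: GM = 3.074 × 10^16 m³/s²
a = 5.559 × 10^7 m
r = 4.319 × 10^7 m
GM = 3.074 × 10^16 m³/s²
2/r − 1/a = 4.6307 × 10^-8 − 1.79888 × 10^-8 = 2.83182 × 10^-8 m⁻¹
v² = GM (2/r − 1/a) = 8.70501 × 10^8 m²/s²
v = 29504.2 m/s ≈ 29.5 km/s

Final answer: 29.5 km/s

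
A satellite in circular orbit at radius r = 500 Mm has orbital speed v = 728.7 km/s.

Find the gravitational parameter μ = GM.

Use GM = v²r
r = 500 Mm = 5 × 10^8 m
v = 728.7 km/s = 728700 m/s
v² = 5.31004 × 10^11 m²/s²
GM = v²r = 5.31004 × 10^11 × 5 × 10^8 = 2.65502 × 10^20 m³/s²
GM ≈ 2.655 × 10^20 m³/s²

Final answer: GM = 2.655 × 10^20 m³/s²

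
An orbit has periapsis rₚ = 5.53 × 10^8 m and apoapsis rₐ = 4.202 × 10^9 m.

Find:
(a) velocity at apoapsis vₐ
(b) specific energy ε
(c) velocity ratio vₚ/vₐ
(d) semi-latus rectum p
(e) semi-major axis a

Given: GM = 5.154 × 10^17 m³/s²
rₚ = 5.53 × 10^8 m
rₐ = 4.202 × 10^9 m
GM = 5.154 × 10^17 m³/s²
a = (rₚ + rₐ)/2 = 2.3775 × 10^9 m
e = (rₐ − rₚ)/(rₐ + rₚ) = (3.649 × 10^9) / (4.755 × 10^9) = 0.767403
(a) vₐ² = GM (2/rₐ − 1/a) = 5.154 × 10^17 × (4.75964 × 10^-10 − 4.2061 × 10^-10) = 2.85294 × 10^7 m²/s²;  vₐ = 5341.29 m/s ≈ 5.341 km/s
(b) 2a = 4.755 × 10^9 m;  ε = −GM/(2a) = -1.08391 × 10^8 J/kg ≈ -108.4 MJ/kg
(c) vₚ/vₐ = rₐ/rₚ (angular momentum) = (4.202 × 10^9) / (5.53 × 10^8) = 7.59855 ≈ 7.599
(d) 1 − e² = 0.411093;  p = a(1 − e²) = 2.3775 × 10^9 × 0.411093 = 9.77374 × 10^8 m ≈ 9.774 × 10^8 m
(e) a = 2.3775 × 10^9 m ≈ 2.377 × 10^9 m

Final answer:
(a) velocity at apoapsis vₐ = 5.341 km/s
(b) specific energy ε = -108.4 MJ/kg
(c) velocity ratio vₚ/vₐ = 7.599
(d) semi-latus rectum p = 9.774 × 10^8 m
(e) semi-major axis a = 2.377 × 10^9 m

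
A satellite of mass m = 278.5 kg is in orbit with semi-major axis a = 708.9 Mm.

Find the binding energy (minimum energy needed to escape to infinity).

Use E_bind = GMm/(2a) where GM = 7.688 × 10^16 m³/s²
a = 708.9 Mm = 7.089 × 10^8 m
GM = 7.688 × 10^16 m³/s²
m = 278.5 kg
GMm = 7.688 × 10^16 × 278.5 = 2.14111 × 10^19 m³·kg/s²
2a = 1.4178 × 10^9 m
E_bind = GMm/(2a) = 1.51016 × 10^10 J ≈ 15.1 GJ

Final answer: 15.1 GJ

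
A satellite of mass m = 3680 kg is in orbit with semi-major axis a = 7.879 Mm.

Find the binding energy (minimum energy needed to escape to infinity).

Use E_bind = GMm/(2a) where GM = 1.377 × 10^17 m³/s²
a = 7.879 Mm = 7.879 × 10^6 m
GM = 1.377 × 10^17 m³/s²
m = 3680 kg
GMm = 1.377 × 10^17 × 3680 = 5.06736 × 10^20 m³·kg/s²
2a = 1.5758 × 10^7 m
E_bind = GMm/(2a) = 3.21574 × 10^13 J ≈ 32.16 TJ

Final answer: 32.16 TJ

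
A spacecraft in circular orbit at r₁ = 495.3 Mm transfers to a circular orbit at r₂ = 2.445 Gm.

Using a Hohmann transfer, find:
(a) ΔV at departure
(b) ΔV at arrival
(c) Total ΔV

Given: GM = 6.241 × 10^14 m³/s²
r₁ = 495.3 Mm = 4.953 × 10^8 m
r₂ = 2.445 Gm = 2.445 × 10^9 m
GM = 6.241 × 10^14 m³/s²
Transfer ellipse: a_t = (r₁ + r₂)/2 = 1.47015 × 10^9 m
Circular speed at r₁: v₁ = √(GM/r₁) = 1122.52 m/s
Transfer speed at r₁ (periapsis): v₁ₜ = √(GM(2/r₁ − 1/a_t)) = 1447.61 m/s
(a) ΔV₁ = v₁ₜ − v₁ = 325.093 m/s ≈ 325.1 m/s
Circular speed at r₂: v₂ = √(GM/r₂) = 505.228 m/s
Transfer speed at r₂ (apoapsis): v₂ₜ = √(GM(2/r₂ − 1/a_t)) = 293.252 m/s
(b) ΔV₂ = v₂ − v₂ₜ = 211.976 m/s ≈ 212 m/s
(c) ΔV_total = ΔV₁ + ΔV₂ = 537.069 m/s ≈ 537.1 m/s

Final answer:
(a) ΔV₁ = 325.1 m/s
(b) ΔV₂ = 212 m/s
(c) ΔV_total = 537.1 m/s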